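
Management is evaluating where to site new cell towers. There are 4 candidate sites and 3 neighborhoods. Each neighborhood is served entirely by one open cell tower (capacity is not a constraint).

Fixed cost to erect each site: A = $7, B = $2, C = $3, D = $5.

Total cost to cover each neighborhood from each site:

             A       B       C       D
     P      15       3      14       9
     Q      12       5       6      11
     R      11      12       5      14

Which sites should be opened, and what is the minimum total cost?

Open B and C; minimum total cost 18.

For any fixed open set, each neighborhood goes to its cheapest open site; total = fixed + service.
{B, C}: P→B 3, Q→B 5, R→C 5. Service 13; fixed 5; total 18.
{B}: service 20 + fixed 2 = 22
{B, C, D}: P→B 3, Q→B 5, R→C 5. Service 13; fixed 10; total 23.
{A, B, C, D}: service 13 + fixed 17 = 30
(All 15 nonempty subsets were checked; B and C is lowest.)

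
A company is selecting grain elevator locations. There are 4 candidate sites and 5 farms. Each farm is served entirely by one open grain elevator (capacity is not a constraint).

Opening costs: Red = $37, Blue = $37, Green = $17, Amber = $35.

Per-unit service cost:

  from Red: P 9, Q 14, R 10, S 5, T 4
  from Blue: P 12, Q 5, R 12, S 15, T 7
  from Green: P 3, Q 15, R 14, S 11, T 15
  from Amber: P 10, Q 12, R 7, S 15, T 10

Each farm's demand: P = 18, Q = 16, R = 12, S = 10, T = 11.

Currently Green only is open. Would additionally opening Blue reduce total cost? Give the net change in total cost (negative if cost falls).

Yes — net change −235 (cost falls by 235).

Current service cost with {Green}: 737.
Adding Blue: each farm re-picks its cheapest; new service cost 465, saving 272.
Extra fixed cost: 37. Net change = 37 − 272 = -235.
(Totals: 754 → 519.)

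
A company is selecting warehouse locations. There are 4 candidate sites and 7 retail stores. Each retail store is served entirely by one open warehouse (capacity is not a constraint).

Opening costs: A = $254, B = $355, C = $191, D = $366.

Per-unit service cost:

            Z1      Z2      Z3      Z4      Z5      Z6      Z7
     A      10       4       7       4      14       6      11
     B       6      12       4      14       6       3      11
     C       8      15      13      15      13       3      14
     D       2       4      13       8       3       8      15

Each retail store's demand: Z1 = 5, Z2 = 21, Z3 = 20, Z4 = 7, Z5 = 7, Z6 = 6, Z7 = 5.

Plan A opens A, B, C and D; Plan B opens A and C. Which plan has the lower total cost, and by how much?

Plan B is cheaper by 561.

Plan A: {A, B, C, D}: Z1→D 2·5=10, Z2→A 4·21=84, Z3→B 4·20=80, Z4→A 4·7=28, Z5→D 3·7=21, Z6→B 3·6=18, Z7→A 11·5=55. Service 296; fixed 1166; total 1462.
Plan B: {A, C}: Z1→C 8·5=40, Z2→A 4·21=84, Z3→A 7·20=140, Z4→A 4·7=28, Z5→C 13·7=91, Z6→C 3·6=18, Z7→A 11·5=55. Service 456; fixed 445; total 901.
Difference: |1462 − 901| = 561.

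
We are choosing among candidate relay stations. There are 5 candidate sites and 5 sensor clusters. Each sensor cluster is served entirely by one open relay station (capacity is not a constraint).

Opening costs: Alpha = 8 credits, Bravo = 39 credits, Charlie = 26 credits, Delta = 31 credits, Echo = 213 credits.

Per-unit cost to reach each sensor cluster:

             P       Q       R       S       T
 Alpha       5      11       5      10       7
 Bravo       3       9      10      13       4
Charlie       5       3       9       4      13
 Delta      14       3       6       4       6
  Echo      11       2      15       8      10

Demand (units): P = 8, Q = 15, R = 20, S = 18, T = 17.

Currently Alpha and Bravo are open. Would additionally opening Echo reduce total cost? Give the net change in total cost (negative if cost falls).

Current service cost with {Alpha, Bravo}: 507.
Adding Echo: each sensor cluster re-picks its cheapest; new service cost 366, saving 141.
Extra fixed cost: 213. Net change = 213 − 141 = 72.
(Totals: 554 → 626.)

No — net change +72 (cost rises by 72).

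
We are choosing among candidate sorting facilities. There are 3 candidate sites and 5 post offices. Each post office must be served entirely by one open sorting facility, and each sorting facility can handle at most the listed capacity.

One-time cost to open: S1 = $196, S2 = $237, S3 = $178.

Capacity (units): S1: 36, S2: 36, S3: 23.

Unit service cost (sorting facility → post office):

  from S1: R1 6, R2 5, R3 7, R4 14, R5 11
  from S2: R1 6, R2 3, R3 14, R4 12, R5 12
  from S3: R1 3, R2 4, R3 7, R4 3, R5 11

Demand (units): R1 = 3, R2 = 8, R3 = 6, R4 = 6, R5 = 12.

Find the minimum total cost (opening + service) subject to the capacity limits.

Open {S1}: R1→S1 6·3=18, R2→S1 5·8=40, R3→S1 7·6=42, R4→S1 14·6=84, R5→S1 11·12=132.
Loads: S1 carries 35/36. Service 316; fixed 196; total 512.
Next best feasible plan costs 579.

Minimum total cost: 512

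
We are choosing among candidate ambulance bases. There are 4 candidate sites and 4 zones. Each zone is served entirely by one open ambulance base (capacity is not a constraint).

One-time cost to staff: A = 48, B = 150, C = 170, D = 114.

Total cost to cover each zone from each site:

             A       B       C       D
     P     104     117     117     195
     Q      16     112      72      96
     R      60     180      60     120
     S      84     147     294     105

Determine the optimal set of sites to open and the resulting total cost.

Open A only; minimum total cost 312.

For any fixed open set, each zone goes to its cheapest open site; total = fixed + service.
{A}: P→A 104, Q→A 16, R→A 60, S→A 84. Service 264; fixed 48; total 312.
{A, D}: service 264 + fixed 162 = 426
{A, B}: P→A 104, Q→A 16, R→A 60, S→A 84. Service 264; fixed 198; total 462.
{A, B, C, D}: service 264 + fixed 482 = 746
No other subset beats 312.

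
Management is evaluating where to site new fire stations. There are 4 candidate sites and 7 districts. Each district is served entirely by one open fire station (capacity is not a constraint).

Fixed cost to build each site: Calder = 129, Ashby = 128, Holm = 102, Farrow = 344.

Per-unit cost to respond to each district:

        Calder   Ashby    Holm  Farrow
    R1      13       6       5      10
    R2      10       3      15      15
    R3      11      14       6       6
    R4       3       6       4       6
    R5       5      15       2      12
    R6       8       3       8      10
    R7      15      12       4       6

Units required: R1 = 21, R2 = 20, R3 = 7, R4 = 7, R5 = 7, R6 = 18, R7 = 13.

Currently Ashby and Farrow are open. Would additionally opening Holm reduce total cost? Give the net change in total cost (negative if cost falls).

Yes — net change −29 (cost falls by 29).

Current service cost with {Ashby, Farrow}: 486.
Adding Holm: each district re-picks its cheapest; new service cost 355, saving 131.
Extra fixed cost: 102. Net change = 102 − 131 = -29.
(Totals: 958 → 929.)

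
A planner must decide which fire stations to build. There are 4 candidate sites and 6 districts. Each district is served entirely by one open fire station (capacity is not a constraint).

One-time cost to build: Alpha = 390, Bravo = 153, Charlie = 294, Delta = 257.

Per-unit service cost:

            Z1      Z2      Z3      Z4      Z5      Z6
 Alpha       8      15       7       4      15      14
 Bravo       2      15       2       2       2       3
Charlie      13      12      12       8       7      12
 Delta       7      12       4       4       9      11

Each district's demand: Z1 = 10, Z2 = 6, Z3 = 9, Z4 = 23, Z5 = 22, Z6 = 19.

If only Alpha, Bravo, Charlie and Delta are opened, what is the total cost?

Each district is assigned to its cheapest site among the open ones.
{Alpha, Bravo, Charlie, Delta}: Z1→Bravo 2·10=20, Z2→Charlie 12·6=72, Z3→Bravo 2·9=18, Z4→Bravo 2·23=46, Z5→Bravo 2·22=44, Z6→Bravo 3·19=57. Service 257; fixed 1094; total 1351.

Total cost: 1351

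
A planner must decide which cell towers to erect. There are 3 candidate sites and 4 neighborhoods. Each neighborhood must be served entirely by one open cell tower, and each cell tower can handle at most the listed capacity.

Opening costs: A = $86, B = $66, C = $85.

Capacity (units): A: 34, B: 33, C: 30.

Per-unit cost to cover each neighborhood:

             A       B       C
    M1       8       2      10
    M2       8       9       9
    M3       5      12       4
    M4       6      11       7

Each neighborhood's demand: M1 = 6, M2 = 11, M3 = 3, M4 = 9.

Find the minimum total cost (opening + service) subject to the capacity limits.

Open {A}: M1→A 8·6=48, M2→A 8·11=88, M3→A 5·3=15, M4→A 6·9=54.
Loads: A carries 29/34. Service 205; fixed 86; total 291.
Next best feasible plan costs 312.

Minimum total cost: 291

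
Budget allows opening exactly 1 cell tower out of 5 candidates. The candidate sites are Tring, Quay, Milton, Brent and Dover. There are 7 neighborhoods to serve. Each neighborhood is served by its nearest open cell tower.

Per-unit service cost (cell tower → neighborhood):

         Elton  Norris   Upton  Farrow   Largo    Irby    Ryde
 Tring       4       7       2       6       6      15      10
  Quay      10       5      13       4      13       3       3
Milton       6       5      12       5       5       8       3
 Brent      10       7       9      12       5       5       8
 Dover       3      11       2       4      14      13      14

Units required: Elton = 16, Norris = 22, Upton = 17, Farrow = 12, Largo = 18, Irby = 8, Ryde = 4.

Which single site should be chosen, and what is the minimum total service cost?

With exactly 1 open, each neighborhood uses its cheapest among the chosen.
{Tring}: Elton→Tring 4·16=64, Norris→Tring 7·22=154, Upton→Tring 2·17=34, Farrow→Tring 6·12=72, Largo→Tring 6·18=108, Irby→Tring 15·8=120, Ryde→Tring 10·4=40. Service cost 592.
{Milton}: service cost 636
{Brent}: service cost 773
Among all 5 size-1 choices, {Tring} is lowest.

Choose Tring only; total service cost 592.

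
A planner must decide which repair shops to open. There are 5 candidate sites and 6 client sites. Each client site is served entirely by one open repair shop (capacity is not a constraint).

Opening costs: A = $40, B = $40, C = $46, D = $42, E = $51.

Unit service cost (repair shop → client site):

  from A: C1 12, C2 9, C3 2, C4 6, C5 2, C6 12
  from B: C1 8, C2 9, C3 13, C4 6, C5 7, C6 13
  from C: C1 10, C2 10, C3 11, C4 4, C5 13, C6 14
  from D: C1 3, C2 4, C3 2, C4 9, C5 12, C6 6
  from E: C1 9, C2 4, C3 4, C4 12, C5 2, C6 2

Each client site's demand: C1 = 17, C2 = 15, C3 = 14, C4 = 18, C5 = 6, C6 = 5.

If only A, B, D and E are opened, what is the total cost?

Each client site is assigned to its cheapest site among the open ones.
{A, B, D, E}: C1→D 3·17=51, C2→D 4·15=60, C3→A 2·14=28, C4→A 6·18=108, C5→A 2·6=12, C6→E 2·5=10. Service 269; fixed 173; total 442.

Total cost: 442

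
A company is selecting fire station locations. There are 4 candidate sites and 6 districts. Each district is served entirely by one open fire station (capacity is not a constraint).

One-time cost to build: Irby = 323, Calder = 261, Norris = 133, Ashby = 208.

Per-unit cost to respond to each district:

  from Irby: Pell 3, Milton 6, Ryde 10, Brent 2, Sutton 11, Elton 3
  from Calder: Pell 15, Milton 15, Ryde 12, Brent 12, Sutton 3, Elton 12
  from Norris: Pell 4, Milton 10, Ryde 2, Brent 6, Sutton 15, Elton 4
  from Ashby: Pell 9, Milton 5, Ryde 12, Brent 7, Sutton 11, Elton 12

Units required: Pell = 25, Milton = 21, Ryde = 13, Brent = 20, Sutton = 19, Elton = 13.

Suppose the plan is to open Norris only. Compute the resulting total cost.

Each district is assigned to its cheapest site among the open ones.
{Norris}: Pell→Norris 4·25=100, Milton→Norris 10·21=210, Ryde→Norris 2·13=26, Brent→Norris 6·20=120, Sutton→Norris 15·19=285, Elton→Norris 4·13=52. Service 793; fixed 133; total 926.

Total cost: 926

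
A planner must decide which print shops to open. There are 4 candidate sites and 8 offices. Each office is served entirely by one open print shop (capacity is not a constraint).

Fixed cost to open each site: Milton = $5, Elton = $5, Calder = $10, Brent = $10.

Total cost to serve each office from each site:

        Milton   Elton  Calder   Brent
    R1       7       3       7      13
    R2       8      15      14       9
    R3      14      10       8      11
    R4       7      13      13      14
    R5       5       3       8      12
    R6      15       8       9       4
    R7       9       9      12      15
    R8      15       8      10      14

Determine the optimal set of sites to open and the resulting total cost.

Open Milton and Elton; minimum total cost 66.

For any fixed open set, each office goes to its cheapest open site; total = fixed + service.
{Milton, Elton}: R1→Elton 3, R2→Milton 8, R3→Elton 10, R4→Milton 7, R5→Elton 3, R6→Elton 8, R7→Milton 9, R8→Elton 8. Service 56; fixed 10; total 66.
{Milton, Elton, Brent}: R1→Elton 3, R2→Milton 8, R3→Elton 10, R4→Milton 7, R5→Elton 3, R6→Brent 4, R7→Milton 9, R8→Elton 8. Service 52; fixed 20; total 72.
{Milton, Elton, Calder}: R1→Elton 3, R2→Milton 8, R3→Calder 8, R4→Milton 7, R5→Elton 3, R6→Elton 8, R7→Milton 9, R8→Elton 8. Service 54; fixed 20; total 74.
{Milton, Elton, Calder, Brent}: R1→Elton 3, R2→Milton 8, R3→Calder 8, R4→Milton 7, R5→Elton 3, R6→Brent 4, R7→Milton 9, R8→Elton 8. Service 50; fixed 30; total 80.
(All 15 nonempty subsets were checked; Milton and Elton is lowest.)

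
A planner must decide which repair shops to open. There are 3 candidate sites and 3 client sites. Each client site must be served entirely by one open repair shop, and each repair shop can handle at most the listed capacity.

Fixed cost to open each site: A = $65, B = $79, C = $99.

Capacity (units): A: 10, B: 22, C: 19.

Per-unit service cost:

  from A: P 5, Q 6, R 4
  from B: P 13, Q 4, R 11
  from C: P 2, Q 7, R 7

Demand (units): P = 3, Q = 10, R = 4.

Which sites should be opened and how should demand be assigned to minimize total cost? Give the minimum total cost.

Minimum total cost: 202

Open {B}: P→B 13·3=39, Q→B 4·10=40, R→B 11·4=44.
Loads: B carries 17/22. Service 123; fixed 79; total 202.
Next best feasible plan costs 203.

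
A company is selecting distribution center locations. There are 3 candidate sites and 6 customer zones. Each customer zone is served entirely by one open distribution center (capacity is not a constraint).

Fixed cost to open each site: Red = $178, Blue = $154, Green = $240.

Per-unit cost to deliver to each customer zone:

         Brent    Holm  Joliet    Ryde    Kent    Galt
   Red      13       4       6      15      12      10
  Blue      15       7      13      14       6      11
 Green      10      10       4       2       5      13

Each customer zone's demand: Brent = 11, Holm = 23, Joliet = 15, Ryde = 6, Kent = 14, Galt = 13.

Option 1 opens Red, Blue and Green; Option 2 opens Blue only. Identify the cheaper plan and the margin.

Option 1: {Red, Blue, Green}: Brent→Green 10·11=110, Holm→Red 4·23=92, Joliet→Green 4·15=60, Ryde→Green 2·6=12, Kent→Green 5·14=70, Galt→Red 10·13=130. Service 474; fixed 572; total 1046.
Option 2: {Blue}: Brent→Blue 15·11=165, Holm→Blue 7·23=161, Joliet→Blue 13·15=195, Ryde→Blue 14·6=84, Kent→Blue 6·14=84, Galt→Blue 11·13=143. Service 832; fixed 154; total 986.
Difference: |1046 − 986| = 60.

Option 2 is cheaper by 60.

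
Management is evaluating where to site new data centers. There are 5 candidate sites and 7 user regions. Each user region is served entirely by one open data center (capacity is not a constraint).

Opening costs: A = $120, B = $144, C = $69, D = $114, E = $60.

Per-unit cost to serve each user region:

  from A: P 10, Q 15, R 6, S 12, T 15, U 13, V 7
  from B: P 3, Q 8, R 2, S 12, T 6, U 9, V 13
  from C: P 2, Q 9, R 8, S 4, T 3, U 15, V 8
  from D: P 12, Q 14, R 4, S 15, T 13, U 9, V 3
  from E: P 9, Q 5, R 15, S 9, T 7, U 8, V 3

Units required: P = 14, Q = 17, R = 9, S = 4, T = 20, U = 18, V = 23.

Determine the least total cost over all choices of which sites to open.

Minimum total cost: 603

For any fixed open set, each user region goes to its cheapest open site; total = fixed + service.
{C, E}: P→C 2·14=28, Q→E 5·17=85, R→C 8·9=72, S→C 4·4=16, T→C 3·20=60, U→E 8·18=144, V→E 3·23=69. Service 474; fixed 129; total 603.
{C, D, E}: P→C 2·14=28, Q→E 5·17=85, R→D 4·9=36, S→C 4·4=16, T→C 3·20=60, U→E 8·18=144, V→D 3·23=69. Service 438; fixed 243; total 681.
{B, C, E}: service 420 + fixed 273 = 693
{A, B, C, D, E}: service 420 + fixed 507 = 927
No other subset beats 603.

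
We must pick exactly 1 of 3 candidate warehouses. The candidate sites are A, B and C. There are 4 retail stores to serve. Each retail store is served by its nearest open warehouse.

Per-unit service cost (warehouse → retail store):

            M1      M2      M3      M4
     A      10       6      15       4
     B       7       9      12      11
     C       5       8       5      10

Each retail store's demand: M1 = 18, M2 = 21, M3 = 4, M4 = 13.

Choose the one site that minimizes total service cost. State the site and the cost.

Choose C only; total service cost 408.

With exactly 1 open, each retail store uses its cheapest among the chosen.
{C}: M1→C 5·18=90, M2→C 8·21=168, M3→C 5·4=20, M4→C 10·13=130. Service cost 408.
{A}: service cost 418
{B}: service cost 506
Among all 3 size-1 choices, {C} is lowest.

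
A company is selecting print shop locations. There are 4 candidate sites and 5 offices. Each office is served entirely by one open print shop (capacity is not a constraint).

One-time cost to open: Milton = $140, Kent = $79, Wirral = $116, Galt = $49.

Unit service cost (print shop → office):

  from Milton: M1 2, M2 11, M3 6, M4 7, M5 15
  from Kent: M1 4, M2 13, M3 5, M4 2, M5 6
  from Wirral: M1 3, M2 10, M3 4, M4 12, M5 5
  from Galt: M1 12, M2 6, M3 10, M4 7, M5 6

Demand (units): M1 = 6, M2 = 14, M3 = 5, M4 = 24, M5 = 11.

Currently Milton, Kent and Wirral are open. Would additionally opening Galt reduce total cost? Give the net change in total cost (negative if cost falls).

Current service cost with {Milton, Kent, Wirral}: 275.
Adding Galt: each office re-picks its cheapest; new service cost 219, saving 56.
Extra fixed cost: 49. Net change = 49 − 56 = -7.
(Totals: 610 → 603.)

Yes — net change −7 (cost falls by 7).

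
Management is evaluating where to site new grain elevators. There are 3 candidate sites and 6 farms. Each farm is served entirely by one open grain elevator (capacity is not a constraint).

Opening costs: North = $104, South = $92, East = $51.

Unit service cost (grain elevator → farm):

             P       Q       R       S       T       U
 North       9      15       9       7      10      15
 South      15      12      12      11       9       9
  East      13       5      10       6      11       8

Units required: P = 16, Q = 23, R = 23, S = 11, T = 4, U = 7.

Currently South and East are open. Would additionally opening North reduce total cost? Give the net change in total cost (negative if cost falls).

No — net change +17 (cost rises by 17).

Current service cost with {South, East}: 711.
Adding North: each farm re-picks its cheapest; new service cost 624, saving 87.
Extra fixed cost: 104. Net change = 104 − 87 = 17.
(Totals: 854 → 871.)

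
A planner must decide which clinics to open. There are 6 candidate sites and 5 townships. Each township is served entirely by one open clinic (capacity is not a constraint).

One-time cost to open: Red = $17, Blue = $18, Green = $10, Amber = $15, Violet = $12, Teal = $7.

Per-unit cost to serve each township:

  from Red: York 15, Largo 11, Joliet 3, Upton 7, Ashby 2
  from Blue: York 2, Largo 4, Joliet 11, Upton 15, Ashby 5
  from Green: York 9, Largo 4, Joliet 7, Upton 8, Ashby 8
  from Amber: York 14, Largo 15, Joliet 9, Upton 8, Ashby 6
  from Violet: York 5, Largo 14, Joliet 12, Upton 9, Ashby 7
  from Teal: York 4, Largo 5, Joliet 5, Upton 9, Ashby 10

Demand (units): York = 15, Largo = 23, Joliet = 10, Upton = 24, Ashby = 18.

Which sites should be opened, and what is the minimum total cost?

Open Red and Blue; minimum total cost 391.

For any fixed open set, each township goes to its cheapest open site; total = fixed + service.
{Red, Blue}: York→Blue 2·15=30, Largo→Blue 4·23=92, Joliet→Red 3·10=30, Upton→Red 7·24=168, Ashby→Red 2·18=36. Service 356; fixed 35; total 391.
{Red, Blue, Teal}: service 356 + fixed 42 = 398
{Red, Blue, Green}: service 356 + fixed 45 = 401
{Red, Blue, Green, Amber, Violet, Teal}: service 356 + fixed 79 = 435
No other subset beats 391.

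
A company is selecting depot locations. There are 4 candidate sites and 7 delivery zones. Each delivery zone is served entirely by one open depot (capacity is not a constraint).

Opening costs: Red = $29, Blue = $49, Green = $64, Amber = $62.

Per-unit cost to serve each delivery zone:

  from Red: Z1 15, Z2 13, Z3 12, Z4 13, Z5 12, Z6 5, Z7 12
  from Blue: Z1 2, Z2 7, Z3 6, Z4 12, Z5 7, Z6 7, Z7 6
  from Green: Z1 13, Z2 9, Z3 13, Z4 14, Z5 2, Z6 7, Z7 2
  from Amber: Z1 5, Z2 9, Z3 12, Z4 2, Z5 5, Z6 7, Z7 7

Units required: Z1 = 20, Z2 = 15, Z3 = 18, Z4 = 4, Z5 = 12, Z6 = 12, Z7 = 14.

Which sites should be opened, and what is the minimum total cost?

For any fixed open set, each delivery zone goes to its cheapest open site; total = fixed + service.
{Blue, Green}: Z1→Blue 2·20=40, Z2→Blue 7·15=105, Z3→Blue 6·18=108, Z4→Blue 12·4=48, Z5→Green 2·12=24, Z6→Blue 7·12=84, Z7→Green 2·14=28. Service 437; fixed 113; total 550.
{Red, Blue, Green}: service 413 + fixed 142 = 555
{Blue, Green, Amber}: service 397 + fixed 175 = 572
{Red, Blue, Green, Amber}: Z1→Blue 2·20=40, Z2→Blue 7·15=105, Z3→Blue 6·18=108, Z4→Amber 2·4=8, Z5→Green 2·12=24, Z6→Red 5·12=60, Z7→Green 2·14=28. Service 373; fixed 204; total 577.
No other subset beats 550.

Open Blue and Green; minimum total cost 550.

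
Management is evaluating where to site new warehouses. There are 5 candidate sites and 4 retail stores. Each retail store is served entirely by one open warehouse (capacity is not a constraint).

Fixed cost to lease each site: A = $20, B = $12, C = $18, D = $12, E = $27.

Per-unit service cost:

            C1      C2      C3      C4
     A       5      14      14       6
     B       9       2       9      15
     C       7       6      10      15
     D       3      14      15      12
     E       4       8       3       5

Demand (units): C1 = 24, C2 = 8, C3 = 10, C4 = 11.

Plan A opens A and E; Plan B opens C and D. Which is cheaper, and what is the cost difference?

Plan A: {A, E}: C1→E 4·24=96, C2→E 8·8=64, C3→E 3·10=30, C4→E 5·11=55. Service 245; fixed 47; total 292.
Plan B: {C, D}: C1→D 3·24=72, C2→C 6·8=48, C3→C 10·10=100, C4→D 12·11=132. Service 352; fixed 30; total 382.
Difference: |292 − 382| = 90.

Plan A is cheaper by 90.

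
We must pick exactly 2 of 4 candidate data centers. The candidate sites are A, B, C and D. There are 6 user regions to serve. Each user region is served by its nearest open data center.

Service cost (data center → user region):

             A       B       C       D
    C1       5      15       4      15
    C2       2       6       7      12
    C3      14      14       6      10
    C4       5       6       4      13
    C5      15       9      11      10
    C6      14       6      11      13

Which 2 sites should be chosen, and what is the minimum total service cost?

Choose B and C; total service cost 35.

With exactly 2 open, each user region uses its cheapest among the chosen.
{B, C}: C1→C 4, C2→B 6, C3→C 6, C4→C 4, C5→B 9, C6→B 6. Service cost 35.
{A, C}: service cost 38
{A, B}: service cost 41
Among all 6 size-2 choices, {B, C} is lowest.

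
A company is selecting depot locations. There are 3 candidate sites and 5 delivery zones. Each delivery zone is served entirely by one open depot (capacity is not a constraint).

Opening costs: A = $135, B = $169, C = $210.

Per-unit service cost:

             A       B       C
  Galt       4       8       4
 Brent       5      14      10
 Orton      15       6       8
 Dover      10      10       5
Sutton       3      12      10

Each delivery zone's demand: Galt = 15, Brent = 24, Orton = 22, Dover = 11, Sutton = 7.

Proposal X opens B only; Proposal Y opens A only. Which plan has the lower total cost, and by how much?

Proposal X: {B}: Galt→B 8·15=120, Brent→B 14·24=336, Orton→B 6·22=132, Dover→B 10·11=110, Sutton→B 12·7=84. Service 782; fixed 169; total 951.
Proposal Y: {A}: Galt→A 4·15=60, Brent→A 5·24=120, Orton→A 15·22=330, Dover→A 10·11=110, Sutton→A 3·7=21. Service 641; fixed 135; total 776.
Difference: |951 − 776| = 175.

Proposal Y is cheaper by 175.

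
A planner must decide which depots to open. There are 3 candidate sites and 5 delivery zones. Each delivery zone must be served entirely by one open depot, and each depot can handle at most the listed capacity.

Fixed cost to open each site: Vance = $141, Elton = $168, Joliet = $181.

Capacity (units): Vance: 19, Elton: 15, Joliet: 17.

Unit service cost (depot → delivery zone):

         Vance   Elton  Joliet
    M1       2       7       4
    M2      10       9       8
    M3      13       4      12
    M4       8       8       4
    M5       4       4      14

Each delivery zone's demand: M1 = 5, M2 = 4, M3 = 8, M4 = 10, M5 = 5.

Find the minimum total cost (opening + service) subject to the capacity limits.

Minimum total cost: 491

Open {Vance, Elton}: M1→Vance 2·5=10, M2→Vance 10·4=40, M3→Elton 4·8=32, M4→Vance 8·10=80, M5→Elton 4·5=20.
Loads: Vance carries 19/19, Elton carries 13/15. Service 182; fixed 309; total 491.
Next best feasible plan costs 516.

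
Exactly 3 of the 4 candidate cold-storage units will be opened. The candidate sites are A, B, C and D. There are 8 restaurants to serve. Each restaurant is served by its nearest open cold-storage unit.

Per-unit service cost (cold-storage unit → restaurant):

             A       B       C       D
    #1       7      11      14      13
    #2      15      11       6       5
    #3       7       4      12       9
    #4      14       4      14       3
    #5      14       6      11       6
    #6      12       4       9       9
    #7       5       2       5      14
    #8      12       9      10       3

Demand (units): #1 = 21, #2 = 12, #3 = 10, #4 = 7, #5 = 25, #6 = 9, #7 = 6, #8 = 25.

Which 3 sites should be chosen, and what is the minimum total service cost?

Choose A, B and D; total service cost 541.

With exactly 3 open, each restaurant uses its cheapest among the chosen.
{A, B, D}: #1→A 7·21=147, #2→D 5·12=60, #3→B 4·10=40, #4→D 3·7=21, #5→B 6·25=150, #6→B 4·9=36, #7→B 2·6=12, #8→D 3·25=75. Service cost 541.
{B, C, D}: service cost 625
{A, C, D}: service cost 634
Among all 4 size-3 choices, {A, B, D} is lowest.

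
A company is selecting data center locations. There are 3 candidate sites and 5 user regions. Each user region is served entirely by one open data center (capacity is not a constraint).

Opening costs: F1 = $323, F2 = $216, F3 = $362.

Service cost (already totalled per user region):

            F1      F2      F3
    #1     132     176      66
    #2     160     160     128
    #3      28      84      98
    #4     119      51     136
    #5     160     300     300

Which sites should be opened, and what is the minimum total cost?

For any fixed open set, each user region goes to its cheapest open site; total = fixed + service.
{F1}: #1→F1 132, #2→F1 160, #3→F1 28, #4→F1 119, #5→F1 160. Service 599; fixed 323; total 922.
{F2}: #1→F2 176, #2→F2 160, #3→F2 84, #4→F2 51, #5→F2 300. Service 771; fixed 216; total 987.
{F1, F2}: service 531 + fixed 539 = 1070
{F1, F2, F3}: #1→F3 66, #2→F3 128, #3→F1 28, #4→F2 51, #5→F1 160. Service 433; fixed 901; total 1334.
(All 7 nonempty subsets were checked; F1 only is lowest.)

Open F1 only; minimum total cost 922.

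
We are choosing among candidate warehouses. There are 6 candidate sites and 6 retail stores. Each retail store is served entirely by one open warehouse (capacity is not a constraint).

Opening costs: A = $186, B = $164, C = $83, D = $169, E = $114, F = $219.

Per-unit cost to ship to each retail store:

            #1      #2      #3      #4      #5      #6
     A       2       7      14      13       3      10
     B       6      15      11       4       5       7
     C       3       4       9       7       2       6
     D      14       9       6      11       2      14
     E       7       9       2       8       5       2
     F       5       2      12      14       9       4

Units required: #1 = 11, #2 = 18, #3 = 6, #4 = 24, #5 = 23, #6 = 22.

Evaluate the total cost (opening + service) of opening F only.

Total cost: 1013

Each retail store is assigned to its cheapest site among the open ones.
{F}: #1→F 5·11=55, #2→F 2·18=36, #3→F 12·6=72, #4→F 14·24=336, #5→F 9·23=207, #6→F 4·22=88. Service 794; fixed 219; total 1013.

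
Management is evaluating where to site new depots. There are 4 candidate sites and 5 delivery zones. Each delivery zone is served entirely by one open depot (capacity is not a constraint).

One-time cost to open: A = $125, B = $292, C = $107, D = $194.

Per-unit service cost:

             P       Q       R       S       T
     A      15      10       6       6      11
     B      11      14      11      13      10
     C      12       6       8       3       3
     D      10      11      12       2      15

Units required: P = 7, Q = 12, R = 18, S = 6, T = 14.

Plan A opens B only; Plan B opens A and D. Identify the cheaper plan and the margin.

Plan A: {B}: P→B 11·7=77, Q→B 14·12=168, R→B 11·18=198, S→B 13·6=78, T→B 10·14=140. Service 661; fixed 292; total 953.
Plan B: {A, D}: P→D 10·7=70, Q→A 10·12=120, R→A 6·18=108, S→D 2·6=12, T→A 11·14=154. Service 464; fixed 319; total 783.
Difference: |953 − 783| = 170.

Plan B is cheaper by 170.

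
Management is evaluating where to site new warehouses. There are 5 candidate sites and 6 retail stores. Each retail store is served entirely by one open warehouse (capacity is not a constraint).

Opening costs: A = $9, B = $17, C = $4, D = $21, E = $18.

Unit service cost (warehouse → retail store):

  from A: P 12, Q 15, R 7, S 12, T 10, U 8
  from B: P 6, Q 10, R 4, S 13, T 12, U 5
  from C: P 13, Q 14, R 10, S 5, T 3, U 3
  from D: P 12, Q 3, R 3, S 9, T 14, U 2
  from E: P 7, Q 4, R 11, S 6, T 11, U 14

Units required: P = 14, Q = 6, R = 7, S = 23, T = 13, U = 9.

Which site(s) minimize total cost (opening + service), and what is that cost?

For any fixed open set, each retail store goes to its cheapest open site; total = fixed + service.
{B, C, D}: P→B 6·14=84, Q→D 3·6=18, R→D 3·7=21, S→C 5·23=115, T→C 3·13=39, U→D 2·9=18. Service 295; fixed 42; total 337.
{A, B, C, D}: service 295 + fixed 51 = 346
{C, D, E}: service 309 + fixed 43 = 352
{A, B, C, D, E}: P→B 6·14=84, Q→D 3·6=18, R→D 3·7=21, S→C 5·23=115, T→C 3·13=39, U→D 2·9=18. Service 295; fixed 69; total 364.
No other subset beats 337.

Open B, C and D; minimum total cost 337.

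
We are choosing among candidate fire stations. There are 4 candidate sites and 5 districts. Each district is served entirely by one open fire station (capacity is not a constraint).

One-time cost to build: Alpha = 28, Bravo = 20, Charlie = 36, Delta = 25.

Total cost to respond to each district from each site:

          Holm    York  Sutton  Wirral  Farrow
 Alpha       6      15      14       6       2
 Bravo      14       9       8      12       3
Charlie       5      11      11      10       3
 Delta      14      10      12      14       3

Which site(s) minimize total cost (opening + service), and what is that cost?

For any fixed open set, each district goes to its cheapest open site; total = fixed + service.
{Bravo}: Holm→Bravo 14, York→Bravo 9, Sutton→Bravo 8, Wirral→Bravo 12, Farrow→Bravo 3. Service 46; fixed 20; total 66.
{Alpha}: Holm→Alpha 6, York→Alpha 15, Sutton→Alpha 14, Wirral→Alpha 6, Farrow→Alpha 2. Service 43; fixed 28; total 71.
{Charlie}: service 40 + fixed 36 = 76
{Alpha, Bravo, Charlie, Delta}: service 30 + fixed 109 = 139
No other subset beats 66.

Open Bravo only; minimum total cost 66.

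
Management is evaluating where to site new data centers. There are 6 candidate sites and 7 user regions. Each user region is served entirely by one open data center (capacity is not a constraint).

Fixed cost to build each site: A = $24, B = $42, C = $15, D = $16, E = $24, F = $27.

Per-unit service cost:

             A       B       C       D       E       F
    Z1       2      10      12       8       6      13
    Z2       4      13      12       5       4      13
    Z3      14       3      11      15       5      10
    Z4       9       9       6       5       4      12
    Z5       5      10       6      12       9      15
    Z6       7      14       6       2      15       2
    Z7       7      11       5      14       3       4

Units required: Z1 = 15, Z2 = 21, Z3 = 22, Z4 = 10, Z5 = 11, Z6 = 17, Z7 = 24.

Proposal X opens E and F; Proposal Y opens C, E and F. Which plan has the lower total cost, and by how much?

Proposal X: {E, F}: Z1→E 6·15=90, Z2→E 4·21=84, Z3→E 5·22=110, Z4→E 4·10=40, Z5→E 9·11=99, Z6→F 2·17=34, Z7→E 3·24=72. Service 529; fixed 51; total 580.
Proposal Y: {C, E, F}: Z1→E 6·15=90, Z2→E 4·21=84, Z3→E 5·22=110, Z4→E 4·10=40, Z5→C 6·11=66, Z6→F 2·17=34, Z7→E 3·24=72. Service 496; fixed 66; total 562.
Difference: |580 − 562| = 18.

Proposal Y is cheaper by 18.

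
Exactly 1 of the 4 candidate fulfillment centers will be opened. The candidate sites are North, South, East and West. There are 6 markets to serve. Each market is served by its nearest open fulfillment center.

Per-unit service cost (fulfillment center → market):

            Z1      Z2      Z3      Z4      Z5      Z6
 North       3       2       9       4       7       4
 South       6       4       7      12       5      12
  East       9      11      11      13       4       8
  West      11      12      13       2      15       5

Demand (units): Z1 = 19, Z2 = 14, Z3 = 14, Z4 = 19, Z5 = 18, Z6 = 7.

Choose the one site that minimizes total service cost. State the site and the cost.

Choose North only; total service cost 441.

With exactly 1 open, each market uses its cheapest among the chosen.
{North}: Z1→North 3·19=57, Z2→North 2·14=28, Z3→North 9·14=126, Z4→North 4·19=76, Z5→North 7·18=126, Z6→North 4·7=28. Service cost 441.
{South}: service cost 670
{East}: service cost 854
Among all 4 size-1 choices, {North} is lowest.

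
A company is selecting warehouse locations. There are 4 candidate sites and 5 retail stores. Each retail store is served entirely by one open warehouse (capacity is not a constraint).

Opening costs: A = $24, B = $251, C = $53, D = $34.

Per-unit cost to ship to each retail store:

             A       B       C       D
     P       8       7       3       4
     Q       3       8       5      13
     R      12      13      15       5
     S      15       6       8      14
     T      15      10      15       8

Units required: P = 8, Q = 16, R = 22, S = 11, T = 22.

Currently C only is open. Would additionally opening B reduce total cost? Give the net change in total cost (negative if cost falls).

Current service cost with {C}: 852.
Adding B: each retail store re-picks its cheapest; new service cost 676, saving 176.
Extra fixed cost: 251. Net change = 251 − 176 = 75.
(Totals: 905 → 980.)

No — net change +75 (cost rises by 75).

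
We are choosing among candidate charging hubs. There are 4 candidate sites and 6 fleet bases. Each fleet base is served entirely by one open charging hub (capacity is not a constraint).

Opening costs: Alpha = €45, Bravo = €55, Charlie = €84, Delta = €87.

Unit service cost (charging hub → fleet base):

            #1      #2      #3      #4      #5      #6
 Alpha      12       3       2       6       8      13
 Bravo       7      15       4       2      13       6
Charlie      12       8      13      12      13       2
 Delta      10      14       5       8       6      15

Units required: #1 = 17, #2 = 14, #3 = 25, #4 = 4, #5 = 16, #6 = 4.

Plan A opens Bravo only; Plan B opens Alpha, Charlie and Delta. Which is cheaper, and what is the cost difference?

Plan B is cheaper by 118.

Plan A: {Bravo}: #1→Bravo 7·17=119, #2→Bravo 15·14=210, #3→Bravo 4·25=100, #4→Bravo 2·4=8, #5→Bravo 13·16=208, #6→Bravo 6·4=24. Service 669; fixed 55; total 724.
Plan B: {Alpha, Charlie, Delta}: #1→Delta 10·17=170, #2→Alpha 3·14=42, #3→Alpha 2·25=50, #4→Alpha 6·4=24, #5→Delta 6·16=96, #6→Charlie 2·4=8. Service 390; fixed 216; total 606.
Difference: |724 − 606| = 118.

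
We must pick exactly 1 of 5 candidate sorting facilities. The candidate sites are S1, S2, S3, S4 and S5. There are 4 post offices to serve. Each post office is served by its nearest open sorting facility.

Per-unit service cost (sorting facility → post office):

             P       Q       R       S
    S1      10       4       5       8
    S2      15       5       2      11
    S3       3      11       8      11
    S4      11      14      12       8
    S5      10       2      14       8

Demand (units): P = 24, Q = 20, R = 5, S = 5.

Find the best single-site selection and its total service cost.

Choose S1 only; total service cost 385.

With exactly 1 open, each post office uses its cheapest among the chosen.
{S1}: P→S1 10·24=240, Q→S1 4·20=80, R→S1 5·5=25, S→S1 8·5=40. Service cost 385.
{S3}: service cost 387
{S5}: service cost 390
Among all 5 size-1 choices, {S1} is lowest.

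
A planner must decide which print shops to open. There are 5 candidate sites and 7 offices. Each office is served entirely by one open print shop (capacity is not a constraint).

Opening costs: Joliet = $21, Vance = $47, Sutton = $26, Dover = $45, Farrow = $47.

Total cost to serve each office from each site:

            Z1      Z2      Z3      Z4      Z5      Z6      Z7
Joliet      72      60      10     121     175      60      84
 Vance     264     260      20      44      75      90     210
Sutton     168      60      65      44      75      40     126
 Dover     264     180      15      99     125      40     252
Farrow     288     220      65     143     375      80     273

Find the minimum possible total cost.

Minimum total cost: 432

For any fixed open set, each office goes to its cheapest open site; total = fixed + service.
{Joliet, Sutton}: Z1→Joliet 72, Z2→Joliet 60, Z3→Joliet 10, Z4→Sutton 44, Z5→Sutton 75, Z6→Sutton 40, Z7→Joliet 84. Service 385; fixed 47; total 432.
{Joliet, Vance}: service 405 + fixed 68 = 473
{Joliet, Sutton, Dover}: Z1→Joliet 72, Z2→Joliet 60, Z3→Joliet 10, Z4→Sutton 44, Z5→Sutton 75, Z6→Sutton 40, Z7→Joliet 84. Service 385; fixed 92; total 477.
{Joliet, Vance, Sutton, Dover, Farrow}: service 385 + fixed 186 = 571
No other subset beats 432.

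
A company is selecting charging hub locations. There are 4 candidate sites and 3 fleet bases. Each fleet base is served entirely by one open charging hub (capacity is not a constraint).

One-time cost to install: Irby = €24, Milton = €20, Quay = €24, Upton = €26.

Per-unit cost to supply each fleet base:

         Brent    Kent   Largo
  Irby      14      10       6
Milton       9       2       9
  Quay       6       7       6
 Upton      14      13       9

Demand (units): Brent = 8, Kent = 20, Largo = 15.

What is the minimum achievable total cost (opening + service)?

Minimum total cost: 222

For any fixed open set, each fleet base goes to its cheapest open site; total = fixed + service.
{Milton, Quay}: Brent→Quay 6·8=48, Kent→Milton 2·20=40, Largo→Quay 6·15=90. Service 178; fixed 44; total 222.
{Irby, Milton}: service 202 + fixed 44 = 246
{Irby, Milton, Quay}: Brent→Quay 6·8=48, Kent→Milton 2·20=40, Largo→Irby 6·15=90. Service 178; fixed 68; total 246.
{Irby, Milton, Quay, Upton}: service 178 + fixed 94 = 272
No other subset beats 222.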